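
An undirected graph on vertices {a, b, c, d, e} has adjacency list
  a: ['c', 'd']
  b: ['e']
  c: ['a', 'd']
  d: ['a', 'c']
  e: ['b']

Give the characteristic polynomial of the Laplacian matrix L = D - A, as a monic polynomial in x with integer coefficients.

With the vertex order [a, b, c, d, e], the degrees are [2, 1, 2, 2, 1], giving D = diag(2, 1, 2, 2, 1) and L = D - A. L has integer entries, so p(x) = det(xI - L) has integer coefficients. Expanding the determinant yields x^5 - 8x^4 + 21x^3 - 18x^2. Since p(0) = det(-L) = 0, x divides p(x). There are 2 zeros in the spectrum, matching the 2 components. The largest eigenvalue, 3, is at most the vertex count 5.

x^5 - 8x^4 + 21x^3 - 18x^2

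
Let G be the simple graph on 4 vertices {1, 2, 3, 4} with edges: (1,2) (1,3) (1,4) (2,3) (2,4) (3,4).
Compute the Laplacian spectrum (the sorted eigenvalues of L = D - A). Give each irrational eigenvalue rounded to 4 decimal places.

Reading degrees in the order [1, 2, 3, 4] gives [3, 3, 3, 3]; set D = diag(3, 3, 3, 3) and form L = D - A. Since every row of L sums to 0, the all-ones vector is in the kernel and 0 is an eigenvalue. The single zero eigenvalue shows the graph is connected.

[0, 4, 4, 4]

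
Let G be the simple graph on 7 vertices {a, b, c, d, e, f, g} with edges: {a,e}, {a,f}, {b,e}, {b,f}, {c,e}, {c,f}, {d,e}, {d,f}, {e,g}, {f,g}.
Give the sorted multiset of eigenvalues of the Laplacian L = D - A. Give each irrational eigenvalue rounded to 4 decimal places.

Reading degrees in the order [a, b, c, d, e, f, g] gives [2, 2, 2, 2, 5, 5, 2]; set D = diag(2, 2, 2, 2, 5, 5, 2) and form L = D - A. Diagonalising L (or applying a numerical eigensolver to the 7x7 matrix) gives the spectrum above. The single zero eigenvalue shows the graph is connected. By the matrix-tree theorem the graph has (1/7) * product of the nonzero eigenvalues = 80 spanning trees.

[0, 2, 2, 2, 2, 5, 7]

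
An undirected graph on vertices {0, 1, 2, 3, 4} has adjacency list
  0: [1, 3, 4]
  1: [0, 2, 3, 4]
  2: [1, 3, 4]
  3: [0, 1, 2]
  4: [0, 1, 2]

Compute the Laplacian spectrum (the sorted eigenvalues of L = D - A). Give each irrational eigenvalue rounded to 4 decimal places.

Reading degrees in the order [0, 1, 2, 3, 4] gives [3, 4, 3, 3, 3]; set D = diag(3, 4, 3, 3, 3) and form L = D - A. The multiplicity of 0 as a Laplacian eigenvalue equals the number of connected components. The eigenvalues sum to 16, which equals trace(L) = 2|E|. By the matrix-tree theorem the graph has (1/5) * product of the nonzero eigenvalues = 45 spanning trees.

[0, 3, 3, 5, 5]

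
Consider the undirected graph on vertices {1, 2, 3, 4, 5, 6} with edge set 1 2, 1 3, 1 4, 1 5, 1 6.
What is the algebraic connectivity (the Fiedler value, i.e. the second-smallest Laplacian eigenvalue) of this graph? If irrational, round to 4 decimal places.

1

With the vertex order [1, 2, 3, 4, 5, 6], the degrees are [5, 1, 1, 1, 1, 1], giving D = diag(5, 1, 1, 1, 1, 1) and L = D - A. Computing the eigenvalues of L and sorting gives [0, 1, 1, 1, 1, 6]. The Fiedler value lambda_2 = 1 is strictly positive, so the graph is connected. The largest eigenvalue, 6, is at most the vertex count 6.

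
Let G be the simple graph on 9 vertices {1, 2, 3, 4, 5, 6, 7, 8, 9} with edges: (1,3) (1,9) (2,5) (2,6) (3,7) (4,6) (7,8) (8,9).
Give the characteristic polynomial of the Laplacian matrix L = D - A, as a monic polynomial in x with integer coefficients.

Each diagonal entry of L is the vertex degree and each off-diagonal entry is -1 where an edge is present, 0 otherwise; in the order [1, 2, 3, 4, 5, 6, 7, 8, 9] the diagonal is [2, 2, 2, 1, 1, 2, 2, 2, 2]. L has integer entries, so p(x) = det(xI - L) has integer coefficients. Expanding the determinant yields x^9 - 16x^8 + 105x^7 - 364x^6 + 715x^5 - 790x^4 + 450x^3 - 100x^2. The constant term is 0 because L is singular (the all-ones vector lies in its kernel). The largest eigenvalue, 3.6180, is at most the vertex count 9.

x^9 - 16x^8 + 105x^7 - 364x^6 + 715x^5 - 790x^4 + 450x^3 - 100x^2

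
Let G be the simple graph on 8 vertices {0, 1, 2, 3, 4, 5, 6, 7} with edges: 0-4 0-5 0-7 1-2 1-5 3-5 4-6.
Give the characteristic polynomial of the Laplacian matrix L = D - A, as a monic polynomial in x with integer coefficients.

x^8 - 14x^7 + 76x^6 - 204x^5 + 286x^4 - 204x^3 + 68x^2 - 8x

With the vertex order [0, 1, 2, 3, 4, 5, 6, 7], the degrees are [3, 2, 1, 1, 2, 3, 1, 1], giving D = diag(3, 2, 1, 1, 2, 3, 1, 1) and L = D - A. Computing det(xI - L) by cofactor expansion (or equivalently via sum-over-permutations) gives x^8 - 14x^7 + 76x^6 - 204x^5 + 286x^4 - 204x^3 + 68x^2 - 8x. The constant term is 0 because L is singular (the all-ones vector lies in its kernel). By the matrix-tree theorem the graph has (1/8) * product of the nonzero eigenvalues = 1 spanning tree. The largest eigenvalue, 4.6855, is at most the vertex count 8.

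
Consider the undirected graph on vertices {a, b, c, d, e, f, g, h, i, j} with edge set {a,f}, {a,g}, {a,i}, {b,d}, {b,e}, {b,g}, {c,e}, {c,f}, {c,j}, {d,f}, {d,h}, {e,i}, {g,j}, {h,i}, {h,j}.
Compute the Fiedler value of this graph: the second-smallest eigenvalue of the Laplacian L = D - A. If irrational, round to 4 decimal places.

Reading degrees in the order [a, b, c, d, e, f, g, h, i, j] gives [3, 3, 3, 3, 3, 3, 3, 3, 3, 3]; set D = diag(3, 3, 3, 3, 3, 3, 3, 3, 3, 3) and form L = D - A. The sorted Laplacian eigenvalues are [0, 2, 2, 2, 2, 2, 5, 5, 5, 5]; the algebraic connectivity is the second entry, 2.

2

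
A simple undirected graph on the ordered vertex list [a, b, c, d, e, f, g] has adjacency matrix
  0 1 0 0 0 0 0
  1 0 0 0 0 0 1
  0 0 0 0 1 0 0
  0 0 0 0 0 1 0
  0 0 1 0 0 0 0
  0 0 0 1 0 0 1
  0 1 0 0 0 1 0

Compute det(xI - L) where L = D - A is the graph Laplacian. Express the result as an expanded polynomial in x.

x^7 - 10x^6 + 37x^5 - 62x^4 + 45x^3 - 10x^2

Reading degrees in the order [a, b, c, d, e, f, g] gives [1, 2, 1, 1, 1, 2, 2]; set D = diag(1, 2, 1, 1, 1, 2, 2) and form L = D - A. L has integer entries, so p(x) = det(xI - L) has integer coefficients. Expanding the determinant yields x^7 - 10x^6 + 37x^5 - 62x^4 + 45x^3 - 10x^2. The constant term is 0 because L is singular (the all-ones vector lies in its kernel). The largest eigenvalue, 3.6180, is at most the vertex count 7. There are 2 zeros in the spectrum, matching the 2 components.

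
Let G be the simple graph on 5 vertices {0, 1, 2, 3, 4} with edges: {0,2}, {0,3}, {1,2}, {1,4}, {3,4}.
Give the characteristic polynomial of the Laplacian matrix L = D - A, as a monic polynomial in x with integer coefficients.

Each diagonal entry of L is the vertex degree and each off-diagonal entry is -1 where an edge is present, 0 otherwise; in the order [0, 1, 2, 3, 4] the diagonal is [2, 2, 2, 2, 2]. L has integer entries, so p(x) = det(xI - L) has integer coefficients. Expanding the determinant yields x^5 - 10x^4 + 35x^3 - 50x^2 + 25x. The coefficient of x^4 equals -trace(L) = -10, matching the sum of degrees. By the matrix-tree theorem the graph has (1/5) * product of the nonzero eigenvalues = 5 spanning trees.

x^5 - 10x^4 + 35x^3 - 50x^2 + 25x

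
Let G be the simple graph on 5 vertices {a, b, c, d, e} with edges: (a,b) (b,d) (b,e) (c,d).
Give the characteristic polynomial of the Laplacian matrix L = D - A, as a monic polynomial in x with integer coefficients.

With the vertex order [a, b, c, d, e], the degrees are [1, 3, 1, 2, 1], giving D = diag(1, 3, 1, 2, 1) and L = D - A. L has integer entries, so p(x) = det(xI - L) has integer coefficients. Expanding the determinant yields x^5 - 8x^4 + 20x^3 - 18x^2 + 5x. The constant term is 0 because L is singular (the all-ones vector lies in its kernel). The largest eigenvalue, 4.1701, is at most the vertex count 5.

x^5 - 8x^4 + 20x^3 - 18x^2 + 5x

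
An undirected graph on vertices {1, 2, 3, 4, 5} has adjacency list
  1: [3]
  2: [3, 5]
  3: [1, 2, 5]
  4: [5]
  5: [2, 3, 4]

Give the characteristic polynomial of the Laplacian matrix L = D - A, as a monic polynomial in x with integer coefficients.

x^5 - 10x^4 + 33x^3 - 40x^2 + 15x

Each diagonal entry of L is the vertex degree and each off-diagonal entry is -1 where an edge is present, 0 otherwise; in the order [1, 2, 3, 4, 5] the diagonal is [1, 2, 3, 1, 3]. Computing det(xI - L) by cofactor expansion (or equivalently via sum-over-permutations) gives x^5 - 10x^4 + 33x^3 - 40x^2 + 15x. The coefficient of x^4 equals -trace(L) = -10, matching the sum of degrees. The eigenvalues sum to 10, which equals trace(L) = 2|E|.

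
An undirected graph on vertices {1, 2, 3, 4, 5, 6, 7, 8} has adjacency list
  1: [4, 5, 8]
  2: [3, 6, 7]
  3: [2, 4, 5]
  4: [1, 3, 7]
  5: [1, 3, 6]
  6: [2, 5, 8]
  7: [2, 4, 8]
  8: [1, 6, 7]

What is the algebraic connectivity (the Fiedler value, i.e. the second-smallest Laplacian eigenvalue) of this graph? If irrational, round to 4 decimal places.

2

With the vertex order [1, 2, 3, 4, 5, 6, 7, 8], the degrees are [3, 3, 3, 3, 3, 3, 3, 3], giving D = diag(3, 3, 3, 3, 3, 3, 3, 3) and L = D - A. The sorted Laplacian eigenvalues are [0, 2, 2, 2, 4, 4, 4, 6]; the algebraic connectivity is the second entry, 2. The eigenvalues sum to 24, which equals trace(L) = 2|E|.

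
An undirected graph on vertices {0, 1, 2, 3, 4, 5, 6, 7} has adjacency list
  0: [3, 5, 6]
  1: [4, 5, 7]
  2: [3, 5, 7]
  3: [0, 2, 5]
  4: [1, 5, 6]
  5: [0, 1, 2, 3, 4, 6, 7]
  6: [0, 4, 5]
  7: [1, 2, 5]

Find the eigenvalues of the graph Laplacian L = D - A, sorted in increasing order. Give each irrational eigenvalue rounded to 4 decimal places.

With the vertex order [0, 1, 2, 3, 4, 5, 6, 7], the degrees are [3, 3, 3, 3, 3, 7, 3, 3], giving D = diag(3, 3, 3, 3, 3, 7, 3, 3) and L = D - A. The multiplicity of 0 as a Laplacian eigenvalue equals the number of connected components. There is one zero in the spectrum, matching the 1 component. The eigenvalues sum to 28, which equals trace(L) = 2|E|.

[0, 1.7530, 1.7530, 3.4450, 3.4450, 4.8019, 4.8019, 8]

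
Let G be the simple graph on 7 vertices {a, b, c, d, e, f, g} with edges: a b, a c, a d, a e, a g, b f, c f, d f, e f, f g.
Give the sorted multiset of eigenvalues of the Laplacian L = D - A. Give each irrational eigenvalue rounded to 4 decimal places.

Reading degrees in the order [a, b, c, d, e, f, g] gives [5, 2, 2, 2, 2, 5, 2]; set D = diag(5, 2, 2, 2, 2, 5, 2) and form L = D - A. Diagonalising L (or applying a numerical eigensolver to the 7x7 matrix) gives the spectrum above.

[0, 2, 2, 2, 2, 5, 7]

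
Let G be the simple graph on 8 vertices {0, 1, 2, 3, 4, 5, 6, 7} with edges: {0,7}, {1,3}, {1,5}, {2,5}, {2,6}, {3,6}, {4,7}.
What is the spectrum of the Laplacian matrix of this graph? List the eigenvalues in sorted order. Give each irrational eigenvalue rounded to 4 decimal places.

[0, 0, 1, 1.3820, 1.3820, 3, 3.6180, 3.6180]

With the vertex order [0, 1, 2, 3, 4, 5, 6, 7], the degrees are [1, 2, 2, 2, 1, 2, 2, 2], giving D = diag(1, 2, 2, 2, 1, 2, 2, 2) and L = D - A. Diagonalising L (or applying a numerical eigensolver to the 8x8 matrix) gives the spectrum above. The 2 zero eigenvalues correspond to the 2 connected components.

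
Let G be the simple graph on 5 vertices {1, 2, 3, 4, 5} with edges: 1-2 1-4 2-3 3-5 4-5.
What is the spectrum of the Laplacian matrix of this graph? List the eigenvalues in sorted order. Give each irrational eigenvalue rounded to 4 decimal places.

Each diagonal entry of L is the vertex degree and each off-diagonal entry is -1 where an edge is present, 0 otherwise; in the order [1, 2, 3, 4, 5] the diagonal is [2, 2, 2, 2, 2]. The multiplicity of 0 as a Laplacian eigenvalue equals the number of connected components. The single zero eigenvalue shows the graph is connected. The largest eigenvalue, 3.6180, is at most the vertex count 5. The eigenvalues sum to 10, which equals trace(L) = 2|E|.

[0, 1.3820, 1.3820, 3.6180, 3.6180]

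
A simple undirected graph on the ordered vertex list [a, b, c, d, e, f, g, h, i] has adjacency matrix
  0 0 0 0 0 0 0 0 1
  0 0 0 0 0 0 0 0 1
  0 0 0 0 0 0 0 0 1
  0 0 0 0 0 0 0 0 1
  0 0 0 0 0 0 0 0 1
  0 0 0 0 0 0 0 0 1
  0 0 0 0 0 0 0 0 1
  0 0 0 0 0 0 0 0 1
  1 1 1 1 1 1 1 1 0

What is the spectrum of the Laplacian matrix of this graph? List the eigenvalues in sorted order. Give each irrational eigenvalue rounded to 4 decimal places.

[0, 1, 1, 1, 1, 1, 1, 1, 9]

Each diagonal entry of L is the vertex degree and each off-diagonal entry is -1 where an edge is present, 0 otherwise; in the order [a, b, c, d, e, f, g, h, i] the diagonal is [1, 1, 1, 1, 1, 1, 1, 1, 8]. Diagonalising L (or applying a numerical eigensolver to the 9x9 matrix) gives the spectrum above. The eigenvalues sum to 16, which equals trace(L) = 2|E|.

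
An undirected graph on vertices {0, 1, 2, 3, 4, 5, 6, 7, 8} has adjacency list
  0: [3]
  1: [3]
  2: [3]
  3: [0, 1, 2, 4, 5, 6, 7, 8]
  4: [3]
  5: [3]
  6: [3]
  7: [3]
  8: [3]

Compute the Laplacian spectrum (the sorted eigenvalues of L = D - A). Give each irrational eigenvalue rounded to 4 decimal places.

With the vertex order [0, 1, 2, 3, 4, 5, 6, 7, 8], the degrees are [1, 1, 1, 8, 1, 1, 1, 1, 1], giving D = diag(1, 1, 1, 8, 1, 1, 1, 1, 1) and L = D - A. L is symmetric positive semidefinite, so every eigenvalue is real and nonnegative. The single zero eigenvalue shows the graph is connected. The largest eigenvalue, 9, is at most the vertex count 9. There is one zero in the spectrum, matching the 1 component.

[0, 1, 1, 1, 1, 1, 1, 1, 9]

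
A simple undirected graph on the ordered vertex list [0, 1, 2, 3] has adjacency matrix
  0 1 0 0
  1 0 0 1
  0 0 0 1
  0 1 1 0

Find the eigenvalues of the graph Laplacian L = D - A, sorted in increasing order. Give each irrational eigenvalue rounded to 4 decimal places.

[0, 0.5858, 2, 3.4142]

With the vertex order [0, 1, 2, 3], the degrees are [1, 2, 1, 2], giving D = diag(1, 2, 1, 2) and L = D - A. Since every row of L sums to 0, the all-ones vector is in the kernel and 0 is an eigenvalue.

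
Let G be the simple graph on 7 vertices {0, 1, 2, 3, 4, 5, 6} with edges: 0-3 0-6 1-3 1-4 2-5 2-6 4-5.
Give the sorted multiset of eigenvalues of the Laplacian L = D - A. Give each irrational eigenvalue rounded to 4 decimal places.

Each diagonal entry of L is the vertex degree and each off-diagonal entry is -1 where an edge is present, 0 otherwise; in the order [0, 1, 2, 3, 4, 5, 6] the diagonal is [2, 2, 2, 2, 2, 2, 2]. The multiplicity of 0 as a Laplacian eigenvalue equals the number of connected components. The single zero eigenvalue shows the graph is connected. The eigenvalues sum to 14, which equals trace(L) = 2|E|. The largest eigenvalue, 3.8019, is at most the vertex count 7.

[0, 0.7530, 0.7530, 2.4450, 2.4450, 3.8019, 3.8019]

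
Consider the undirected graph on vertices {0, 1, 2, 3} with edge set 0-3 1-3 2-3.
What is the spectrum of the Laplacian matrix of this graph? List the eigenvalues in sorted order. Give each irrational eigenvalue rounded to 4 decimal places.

With the vertex order [0, 1, 2, 3], the degrees are [1, 1, 1, 3], giving D = diag(1, 1, 1, 3) and L = D - A. L is symmetric positive semidefinite, so every eigenvalue is real and nonnegative. The single zero eigenvalue shows the graph is connected. By the matrix-tree theorem the graph has (1/4) * product of the nonzero eigenvalues = 1 spanning tree.

[0, 1, 1, 4]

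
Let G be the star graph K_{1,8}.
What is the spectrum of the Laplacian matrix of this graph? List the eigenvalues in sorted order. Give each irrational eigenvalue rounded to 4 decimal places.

[0, 1, 1, 1, 1, 1, 1, 1, 9]

The graph has 9 vertices and degree multiset [8, 1, 1, 1, 1, 1, 1, 1, 1]; D is the diagonal matrix of degrees and L = D - A. Diagonalising L (or applying a numerical eigensolver to the 9x9 matrix) gives the spectrum above. The largest eigenvalue, 9, is at most the vertex count 9.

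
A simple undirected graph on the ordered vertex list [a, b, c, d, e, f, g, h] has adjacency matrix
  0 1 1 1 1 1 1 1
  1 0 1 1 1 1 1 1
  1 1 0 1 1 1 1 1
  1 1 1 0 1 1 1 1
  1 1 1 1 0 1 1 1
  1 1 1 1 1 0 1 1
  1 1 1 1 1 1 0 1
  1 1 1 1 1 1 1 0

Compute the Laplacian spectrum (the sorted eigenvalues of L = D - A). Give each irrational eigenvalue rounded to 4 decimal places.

[0, 8, 8, 8, 8, 8, 8, 8]

With the vertex order [a, b, c, d, e, f, g, h], the degrees are [7, 7, 7, 7, 7, 7, 7, 7], giving D = diag(7, 7, 7, 7, 7, 7, 7, 7) and L = D - A. L is symmetric positive semidefinite, so every eigenvalue is real and nonnegative. The single zero eigenvalue shows the graph is connected.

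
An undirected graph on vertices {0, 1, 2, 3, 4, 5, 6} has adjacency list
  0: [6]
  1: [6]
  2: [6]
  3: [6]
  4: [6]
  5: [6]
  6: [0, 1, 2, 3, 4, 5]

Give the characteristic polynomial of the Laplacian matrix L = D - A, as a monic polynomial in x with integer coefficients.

Each diagonal entry of L is the vertex degree and each off-diagonal entry is -1 where an edge is present, 0 otherwise; in the order [0, 1, 2, 3, 4, 5, 6] the diagonal is [1, 1, 1, 1, 1, 1, 6]. The eigenvalues of L are [0, 1, 1, 1, 1, 1, 7]; the characteristic polynomial is the product of (x - lambda_i), which multiplies out to x^7 - 12x^6 + 45x^5 - 80x^4 + 75x^3 - 36x^2 + 7x. The constant term is 0 because L is singular (the all-ones vector lies in its kernel). The largest eigenvalue, 7, is at most the vertex count 7.

x^7 - 12x^6 + 45x^5 - 80x^4 + 75x^3 - 36x^2 + 7x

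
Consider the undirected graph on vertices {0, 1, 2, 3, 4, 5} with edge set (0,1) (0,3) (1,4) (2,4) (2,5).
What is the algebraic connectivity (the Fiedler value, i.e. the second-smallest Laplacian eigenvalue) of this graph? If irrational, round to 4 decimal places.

0.2679

With the vertex order [0, 1, 2, 3, 4, 5], the degrees are [2, 2, 2, 1, 2, 1], giving D = diag(2, 2, 2, 1, 2, 1) and L = D - A. The smallest Laplacian eigenvalue is always 0. The next one, lambda_2 = 0.2679, measures how hard the graph is to disconnect: larger values mean better connectivity. There is one zero in the spectrum, matching the 1 component.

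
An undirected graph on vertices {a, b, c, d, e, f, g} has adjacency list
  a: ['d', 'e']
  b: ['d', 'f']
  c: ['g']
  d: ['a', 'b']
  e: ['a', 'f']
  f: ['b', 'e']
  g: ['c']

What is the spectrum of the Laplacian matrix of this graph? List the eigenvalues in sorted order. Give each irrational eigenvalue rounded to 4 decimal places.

[0, 0, 1.3820, 1.3820, 2, 3.6180, 3.6180]

With the vertex order [a, b, c, d, e, f, g], the degrees are [2, 2, 1, 2, 2, 2, 1], giving D = diag(2, 2, 1, 2, 2, 2, 1) and L = D - A. Since every row of L sums to 0, the all-ones vector is in the kernel and 0 is an eigenvalue. The 2 zero eigenvalues correspond to the 2 connected components. The eigenvalues sum to 12, which equals trace(L) = 2|E|.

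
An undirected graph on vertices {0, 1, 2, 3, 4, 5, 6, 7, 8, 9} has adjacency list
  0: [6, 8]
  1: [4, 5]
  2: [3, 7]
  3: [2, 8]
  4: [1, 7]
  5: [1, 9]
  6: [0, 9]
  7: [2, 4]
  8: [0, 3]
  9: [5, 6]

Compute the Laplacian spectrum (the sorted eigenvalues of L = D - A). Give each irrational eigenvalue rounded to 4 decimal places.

With the vertex order [0, 1, 2, 3, 4, 5, 6, 7, 8, 9], the degrees are [2, 2, 2, 2, 2, 2, 2, 2, 2, 2], giving D = diag(2, 2, 2, 2, 2, 2, 2, 2, 2, 2) and L = D - A. L is symmetric positive semidefinite, so every eigenvalue is real and nonnegative. There is one zero in the spectrum, matching the 1 component.

[0, 0.3820, 0.3820, 1.3820, 1.3820, 2.6180, 2.6180, 3.6180, 3.6180, 4]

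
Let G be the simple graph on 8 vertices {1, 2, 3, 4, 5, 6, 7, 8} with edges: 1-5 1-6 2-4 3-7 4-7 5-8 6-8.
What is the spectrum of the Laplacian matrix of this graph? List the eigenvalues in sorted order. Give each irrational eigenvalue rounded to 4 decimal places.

[0, 0, 0.5858, 2, 2, 2, 3.4142, 4]

With the vertex order [1, 2, 3, 4, 5, 6, 7, 8], the degrees are [2, 1, 1, 2, 2, 2, 2, 2], giving D = diag(2, 1, 1, 2, 2, 2, 2, 2) and L = D - A. L is symmetric positive semidefinite, so every eigenvalue is real and nonnegative. The 2 zero eigenvalues correspond to the 2 connected components. The largest eigenvalue, 4, is at most the vertex count 8.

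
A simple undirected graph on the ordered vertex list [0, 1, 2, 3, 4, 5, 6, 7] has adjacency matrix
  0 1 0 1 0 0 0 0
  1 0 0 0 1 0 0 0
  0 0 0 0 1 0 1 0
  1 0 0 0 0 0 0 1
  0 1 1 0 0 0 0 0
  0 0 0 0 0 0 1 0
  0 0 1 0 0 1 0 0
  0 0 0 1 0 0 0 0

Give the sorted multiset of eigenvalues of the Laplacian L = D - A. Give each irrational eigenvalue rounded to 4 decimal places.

[0, 0.1522, 0.5858, 1.2346, 2, 2.7654, 3.4142, 3.8478]

Each diagonal entry of L is the vertex degree and each off-diagonal entry is -1 where an edge is present, 0 otherwise; in the order [0, 1, 2, 3, 4, 5, 6, 7] the diagonal is [2, 2, 2, 2, 2, 1, 2, 1]. Since every row of L sums to 0, the all-ones vector is in the kernel and 0 is an eigenvalue. The single zero eigenvalue shows the graph is connected. There is one zero in the spectrum, matching the 1 component.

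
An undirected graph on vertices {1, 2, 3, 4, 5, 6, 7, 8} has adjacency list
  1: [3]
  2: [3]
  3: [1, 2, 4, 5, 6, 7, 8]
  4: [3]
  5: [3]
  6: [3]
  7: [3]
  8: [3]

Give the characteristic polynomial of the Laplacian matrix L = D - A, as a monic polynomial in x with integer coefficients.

Each diagonal entry of L is the vertex degree and each off-diagonal entry is -1 where an edge is present, 0 otherwise; in the order [1, 2, 3, 4, 5, 6, 7, 8] the diagonal is [1, 1, 7, 1, 1, 1, 1, 1]. The eigenvalues of L are [0, 1, 1, 1, 1, 1, 1, 8]; the characteristic polynomial is the product of (x - lambda_i), which multiplies out to x^8 - 14x^7 + 63x^6 - 140x^5 + 175x^4 - 126x^3 + 49x^2 - 8x. The constant term is 0 because L is singular (the all-ones vector lies in its kernel).

x^8 - 14x^7 + 63x^6 - 140x^5 + 175x^4 - 126x^3 + 49x^2 - 8x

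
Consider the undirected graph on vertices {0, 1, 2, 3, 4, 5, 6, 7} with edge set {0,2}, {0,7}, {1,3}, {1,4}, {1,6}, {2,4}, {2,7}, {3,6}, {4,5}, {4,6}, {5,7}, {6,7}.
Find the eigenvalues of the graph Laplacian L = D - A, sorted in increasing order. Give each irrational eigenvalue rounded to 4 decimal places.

With the vertex order [0, 1, 2, 3, 4, 5, 6, 7], the degrees are [2, 3, 3, 2, 4, 2, 4, 4], giving D = diag(2, 3, 3, 2, 4, 2, 4, 4) and L = D - A. Since every row of L sums to 0, the all-ones vector is in the kernel and 0 is an eigenvalue. There is one zero in the spectrum, matching the 1 component. The eigenvalues sum to 24, which equals trace(L) = 2|E|.

[0, 0.8627, 1.6811, 2.8933, 3.5780, 4, 4.8133, 6.1716]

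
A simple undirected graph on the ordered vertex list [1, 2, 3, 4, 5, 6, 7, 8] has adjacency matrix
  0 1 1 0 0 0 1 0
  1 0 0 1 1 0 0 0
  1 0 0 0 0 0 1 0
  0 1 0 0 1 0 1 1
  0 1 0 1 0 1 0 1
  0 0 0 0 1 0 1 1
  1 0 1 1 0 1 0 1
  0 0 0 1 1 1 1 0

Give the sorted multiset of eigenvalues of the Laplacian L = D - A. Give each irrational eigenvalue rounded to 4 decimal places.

Each diagonal entry of L is the vertex degree and each off-diagonal entry is -1 where an edge is present, 0 otherwise; in the order [1, 2, 3, 4, 5, 6, 7, 8] the diagonal is [3, 3, 2, 4, 4, 3, 5, 4]. Diagonalising L (or applying a numerical eigensolver to the 8x8 matrix) gives the spectrum above. The single zero eigenvalue shows the graph is connected. By the matrix-tree theorem the graph has (1/8) * product of the nonzero eigenvalues = 900 spanning trees. There is one zero in the spectrum, matching the 1 component.

[0, 1.2873, 2.2359, 3.5364, 4, 5, 5.4453, 6.4951]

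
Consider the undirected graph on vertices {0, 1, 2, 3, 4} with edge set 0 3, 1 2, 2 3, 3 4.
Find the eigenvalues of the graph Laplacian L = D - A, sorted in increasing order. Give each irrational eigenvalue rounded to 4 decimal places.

Each diagonal entry of L is the vertex degree and each off-diagonal entry is -1 where an edge is present, 0 otherwise; in the order [0, 1, 2, 3, 4] the diagonal is [1, 1, 2, 3, 1]. Diagonalising L (or applying a numerical eigensolver to the 5x5 matrix) gives the spectrum above. The eigenvalues sum to 8, which equals trace(L) = 2|E|.

[0, 0.5188, 1, 2.3111, 4.1701]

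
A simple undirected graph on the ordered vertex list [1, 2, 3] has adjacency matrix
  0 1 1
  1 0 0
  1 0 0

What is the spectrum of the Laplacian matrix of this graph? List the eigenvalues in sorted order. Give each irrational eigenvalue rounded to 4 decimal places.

[0, 1, 3]

With the vertex order [1, 2, 3], the degrees are [2, 1, 1], giving D = diag(2, 1, 1) and L = D - A. L is symmetric positive semidefinite, so every eigenvalue is real and nonnegative. The single zero eigenvalue shows the graph is connected. By the matrix-tree theorem the graph has (1/3) * product of the nonzero eigenvalues = 1 spanning tree. The largest eigenvalue, 3, is at most the vertex count 3.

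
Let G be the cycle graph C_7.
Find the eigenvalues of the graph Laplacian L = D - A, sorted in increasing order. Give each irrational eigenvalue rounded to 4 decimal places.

[0, 0.7530, 0.7530, 2.4450, 2.4450, 3.8019, 3.8019]

The graph has 7 vertices and degree multiset [2, 2, 2, 2, 2, 2, 2]; D is the diagonal matrix of degrees and L = D - A. L is symmetric positive semidefinite, so every eigenvalue is real and nonnegative. The single zero eigenvalue shows the graph is connected. The largest eigenvalue, 3.8019, is at most the vertex count 7. The eigenvalues sum to 14, which equals trace(L) = 2|E|.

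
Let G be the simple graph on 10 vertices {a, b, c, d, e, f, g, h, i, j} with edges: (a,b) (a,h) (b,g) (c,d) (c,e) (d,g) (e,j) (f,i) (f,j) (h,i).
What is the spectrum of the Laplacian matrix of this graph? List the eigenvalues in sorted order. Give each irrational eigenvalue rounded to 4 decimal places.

[0, 0.3820, 0.3820, 1.3820, 1.3820, 2.6180, 2.6180, 3.6180, 3.6180, 4]

Each diagonal entry of L is the vertex degree and each off-diagonal entry is -1 where an edge is present, 0 otherwise; in the order [a, b, c, d, e, f, g, h, i, j] the diagonal is [2, 2, 2, 2, 2, 2, 2, 2, 2, 2]. L is symmetric positive semidefinite, so every eigenvalue is real and nonnegative. The largest eigenvalue, 4, is at most the vertex count 10.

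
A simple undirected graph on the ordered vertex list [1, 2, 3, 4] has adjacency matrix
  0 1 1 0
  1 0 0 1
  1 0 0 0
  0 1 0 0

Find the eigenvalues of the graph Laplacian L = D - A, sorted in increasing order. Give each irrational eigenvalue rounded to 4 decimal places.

[0, 0.5858, 2, 3.4142]

Each diagonal entry of L is the vertex degree and each off-diagonal entry is -1 where an edge is present, 0 otherwise; in the order [1, 2, 3, 4] the diagonal is [2, 2, 1, 1]. The multiplicity of 0 as a Laplacian eigenvalue equals the number of connected components. The largest eigenvalue, 3.4142, is at most the vertex count 4. The eigenvalues sum to 6, which equals trace(L) = 2|E|.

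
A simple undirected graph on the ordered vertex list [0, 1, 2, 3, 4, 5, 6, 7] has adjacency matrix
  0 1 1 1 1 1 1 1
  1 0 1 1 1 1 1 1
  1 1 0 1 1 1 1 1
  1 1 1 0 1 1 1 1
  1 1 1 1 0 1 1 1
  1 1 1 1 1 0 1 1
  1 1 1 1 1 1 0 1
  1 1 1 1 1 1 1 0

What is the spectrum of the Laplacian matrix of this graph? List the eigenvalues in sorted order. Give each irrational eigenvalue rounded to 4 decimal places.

[0, 8, 8, 8, 8, 8, 8, 8]

Reading degrees in the order [0, 1, 2, 3, 4, 5, 6, 7] gives [7, 7, 7, 7, 7, 7, 7, 7]; set D = diag(7, 7, 7, 7, 7, 7, 7, 7) and form L = D - A. L is symmetric positive semidefinite, so every eigenvalue is real and nonnegative. The single zero eigenvalue shows the graph is connected. There is one zero in the spectrum, matching the 1 component. By the matrix-tree theorem the graph has (1/8) * product of the nonzero eigenvalues = 262144 spanning trees.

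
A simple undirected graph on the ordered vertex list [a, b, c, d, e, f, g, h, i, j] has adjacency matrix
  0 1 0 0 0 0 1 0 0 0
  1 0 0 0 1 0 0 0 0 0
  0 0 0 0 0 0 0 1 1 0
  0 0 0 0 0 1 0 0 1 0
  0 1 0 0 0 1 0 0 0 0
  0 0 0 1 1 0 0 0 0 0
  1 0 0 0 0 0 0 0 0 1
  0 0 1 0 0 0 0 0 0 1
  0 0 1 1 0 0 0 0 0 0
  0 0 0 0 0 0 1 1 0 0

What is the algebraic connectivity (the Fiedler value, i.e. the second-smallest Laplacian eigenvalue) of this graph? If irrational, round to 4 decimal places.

0.3820

Each diagonal entry of L is the vertex degree and each off-diagonal entry is -1 where an edge is present, 0 otherwise; in the order [a, b, c, d, e, f, g, h, i, j] the diagonal is [2, 2, 2, 2, 2, 2, 2, 2, 2, 2]. Computing the eigenvalues of L and sorting gives [0, 0.3820, 0.3820, 1.3820, 1.3820, 2.6180, 2.6180, 3.6180, 3.6180, 4]. The Fiedler value lambda_2 = 0.3820 is strictly positive, so the graph is connected. There is one zero in the spectrum, matching the 1 component. The largest eigenvalue, 4, is at most the vertex count 10.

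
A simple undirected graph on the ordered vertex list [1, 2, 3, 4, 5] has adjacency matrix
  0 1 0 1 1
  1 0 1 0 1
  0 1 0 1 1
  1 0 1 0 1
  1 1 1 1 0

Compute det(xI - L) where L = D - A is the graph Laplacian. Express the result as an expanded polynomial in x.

With the vertex order [1, 2, 3, 4, 5], the degrees are [3, 3, 3, 3, 4], giving D = diag(3, 3, 3, 3, 4) and L = D - A. The eigenvalues of L are [0, 3, 3, 5, 5]; the characteristic polynomial is the product of (x - lambda_i), which multiplies out to x^5 - 16x^4 + 94x^3 - 240x^2 + 225x. The constant term is 0 because L is singular (the all-ones vector lies in its kernel).

x^5 - 16x^4 + 94x^3 - 240x^2 + 225x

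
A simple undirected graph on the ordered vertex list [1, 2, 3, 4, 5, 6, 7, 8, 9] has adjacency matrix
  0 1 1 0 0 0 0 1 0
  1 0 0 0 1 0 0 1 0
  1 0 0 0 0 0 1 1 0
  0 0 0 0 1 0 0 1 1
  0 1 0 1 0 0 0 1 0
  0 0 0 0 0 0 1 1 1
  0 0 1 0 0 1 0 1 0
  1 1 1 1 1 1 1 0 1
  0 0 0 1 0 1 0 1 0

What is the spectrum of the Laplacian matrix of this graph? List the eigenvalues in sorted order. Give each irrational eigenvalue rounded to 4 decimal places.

Reading degrees in the order [1, 2, 3, 4, 5, 6, 7, 8, 9] gives [3, 3, 3, 3, 3, 3, 3, 8, 3]; set D = diag(3, 3, 3, 3, 3, 3, 3, 8, 3) and form L = D - A. Since every row of L sums to 0, the all-ones vector is in the kernel and 0 is an eigenvalue. The single zero eigenvalue shows the graph is connected. The eigenvalues sum to 32, which equals trace(L) = 2|E|. There is one zero in the spectrum, matching the 1 component.

[0, 1.5858, 1.5858, 3, 3, 4.4142, 4.4142, 5, 9]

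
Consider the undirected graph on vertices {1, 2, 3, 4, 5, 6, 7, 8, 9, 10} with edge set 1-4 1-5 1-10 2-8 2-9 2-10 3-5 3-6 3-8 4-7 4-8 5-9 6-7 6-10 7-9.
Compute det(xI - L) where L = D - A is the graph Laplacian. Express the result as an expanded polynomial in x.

x^10 - 30x^9 + 390x^8 - 2880x^7 + 13305x^6 - 39882x^5 + 77640x^4 - 94800x^3 + 66000x^2 - 20000x

With the vertex order [1, 2, 3, 4, 5, 6, 7, 8, 9, 10], the degrees are [3, 3, 3, 3, 3, 3, 3, 3, 3, 3], giving D = diag(3, 3, 3, 3, 3, 3, 3, 3, 3, 3) and L = D - A. The eigenvalues of L are [0, 2, 2, 2, 2, 2, 5, 5, 5, 5]; the characteristic polynomial is the product of (x - lambda_i), which multiplies out to x^10 - 30x^9 + 390x^8 - 2880x^7 + 13305x^6 - 39882x^5 + 77640x^4 - 94800x^3 + 66000x^2 - 20000x. The constant term is 0 because L is singular (the all-ones vector lies in its kernel). By the matrix-tree theorem the graph has (1/10) * product of the nonzero eigenvalues = 2000 spanning trees. The eigenvalues sum to 30, which equals trace(L) = 2|E|.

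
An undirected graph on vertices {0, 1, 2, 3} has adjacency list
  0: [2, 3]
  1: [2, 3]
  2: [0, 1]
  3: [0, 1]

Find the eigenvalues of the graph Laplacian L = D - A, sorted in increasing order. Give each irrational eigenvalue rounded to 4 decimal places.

Reading degrees in the order [0, 1, 2, 3] gives [2, 2, 2, 2]; set D = diag(2, 2, 2, 2) and form L = D - A. Diagonalising L (or applying a numerical eigensolver to the 4x4 matrix) gives the spectrum above. The single zero eigenvalue shows the graph is connected. The eigenvalues sum to 8, which equals trace(L) = 2|E|.

[0, 2, 2, 4]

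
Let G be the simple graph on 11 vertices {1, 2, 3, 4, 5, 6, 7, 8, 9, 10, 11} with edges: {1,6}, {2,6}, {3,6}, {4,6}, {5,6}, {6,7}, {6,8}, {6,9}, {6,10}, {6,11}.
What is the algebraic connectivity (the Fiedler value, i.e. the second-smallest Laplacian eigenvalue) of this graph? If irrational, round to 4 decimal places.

1

With the vertex order [1, 2, 3, 4, 5, 6, 7, 8, 9, 10, 11], the degrees are [1, 1, 1, 1, 1, 10, 1, 1, 1, 1, 1], giving D = diag(1, 1, 1, 1, 1, 10, 1, 1, 1, 1, 1) and L = D - A. Computing the eigenvalues of L and sorting gives [0, 1, 1, 1, 1, 1, 1, 1, 1, 1, 11]. The Fiedler value lambda_2 = 1 is strictly positive, so the graph is connected. The largest eigenvalue, 11, is at most the vertex count 11.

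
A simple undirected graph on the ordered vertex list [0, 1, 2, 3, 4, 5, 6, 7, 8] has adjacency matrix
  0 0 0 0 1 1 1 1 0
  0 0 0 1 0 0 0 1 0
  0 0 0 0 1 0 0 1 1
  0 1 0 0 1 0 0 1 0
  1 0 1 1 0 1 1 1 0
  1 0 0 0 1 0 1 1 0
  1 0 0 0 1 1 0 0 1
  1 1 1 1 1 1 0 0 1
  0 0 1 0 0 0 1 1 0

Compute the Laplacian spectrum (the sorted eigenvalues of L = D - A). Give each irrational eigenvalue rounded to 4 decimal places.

With the vertex order [0, 1, 2, 3, 4, 5, 6, 7, 8], the degrees are [4, 2, 3, 3, 6, 4, 4, 7, 3], giving D = diag(4, 2, 3, 3, 6, 4, 4, 7, 3) and L = D - A. Since every row of L sums to 0, the all-ones vector is in the kernel and 0 is an eigenvalue. There is one zero in the spectrum, matching the 1 component. The eigenvalues sum to 36, which equals trace(L) = 2|E|.

[0, 1.3660, 2.2391, 3.3055, 3.7129, 5, 5.0819, 7.0904, 8.2042]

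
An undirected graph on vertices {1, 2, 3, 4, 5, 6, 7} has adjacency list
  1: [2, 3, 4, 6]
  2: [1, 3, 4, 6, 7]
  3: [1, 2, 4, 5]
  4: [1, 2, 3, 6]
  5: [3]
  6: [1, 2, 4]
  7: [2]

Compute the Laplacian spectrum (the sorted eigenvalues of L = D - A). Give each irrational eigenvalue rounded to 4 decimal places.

[0, 0.7727, 1.1518, 3.5904, 5, 5.4029, 6.0823]

With the vertex order [1, 2, 3, 4, 5, 6, 7], the degrees are [4, 5, 4, 4, 1, 3, 1], giving D = diag(4, 5, 4, 4, 1, 3, 1) and L = D - A. Since every row of L sums to 0, the all-ones vector is in the kernel and 0 is an eigenvalue. The single zero eigenvalue shows the graph is connected. The largest eigenvalue, 6.0823, is at most the vertex count 7.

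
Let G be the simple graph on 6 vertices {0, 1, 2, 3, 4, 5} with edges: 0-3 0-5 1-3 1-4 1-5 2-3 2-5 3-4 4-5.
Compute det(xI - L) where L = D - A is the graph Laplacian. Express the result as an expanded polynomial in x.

x^6 - 18x^5 + 124x^4 - 408x^3 + 640x^2 - 384x

Each diagonal entry of L is the vertex degree and each off-diagonal entry is -1 where an edge is present, 0 otherwise; in the order [0, 1, 2, 3, 4, 5] the diagonal is [2, 3, 2, 4, 3, 4]. L has integer entries, so p(x) = det(xI - L) has integer coefficients. Expanding the determinant yields x^6 - 18x^5 + 124x^4 - 408x^3 + 640x^2 - 384x. The constant term is 0 because L is singular (the all-ones vector lies in its kernel).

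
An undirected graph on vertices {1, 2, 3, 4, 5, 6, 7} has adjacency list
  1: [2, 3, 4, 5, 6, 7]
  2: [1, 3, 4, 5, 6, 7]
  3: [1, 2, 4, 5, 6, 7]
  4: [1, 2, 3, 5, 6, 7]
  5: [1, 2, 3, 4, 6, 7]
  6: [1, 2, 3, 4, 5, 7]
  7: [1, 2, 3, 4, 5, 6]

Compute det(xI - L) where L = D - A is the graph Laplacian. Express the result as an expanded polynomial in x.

Reading degrees in the order [1, 2, 3, 4, 5, 6, 7] gives [6, 6, 6, 6, 6, 6, 6]; set D = diag(6, 6, 6, 6, 6, 6, 6) and form L = D - A. Computing det(xI - L) by cofactor expansion (or equivalently via sum-over-permutations) gives x^7 - 42x^6 + 735x^5 - 6860x^4 + 36015x^3 - 100842x^2 + 117649x. Since p(0) = det(-L) = 0, x divides p(x). There is one zero in the spectrum, matching the 1 component.

x^7 - 42x^6 + 735x^5 - 6860x^4 + 36015x^3 - 100842x^2 + 117649x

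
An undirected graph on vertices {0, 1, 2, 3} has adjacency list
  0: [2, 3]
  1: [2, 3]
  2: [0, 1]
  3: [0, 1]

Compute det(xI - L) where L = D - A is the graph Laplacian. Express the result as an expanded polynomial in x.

Reading degrees in the order [0, 1, 2, 3] gives [2, 2, 2, 2]; set D = diag(2, 2, 2, 2) and form L = D - A. L has integer entries, so p(x) = det(xI - L) has integer coefficients. Expanding the determinant yields x^4 - 8x^3 + 20x^2 - 16x. Since p(0) = det(-L) = 0, x divides p(x). By the matrix-tree theorem the graph has (1/4) * product of the nonzero eigenvalues = 4 spanning trees. The largest eigenvalue, 4, is at most the vertex count 4.

x^4 - 8x^3 + 20x^2 - 16x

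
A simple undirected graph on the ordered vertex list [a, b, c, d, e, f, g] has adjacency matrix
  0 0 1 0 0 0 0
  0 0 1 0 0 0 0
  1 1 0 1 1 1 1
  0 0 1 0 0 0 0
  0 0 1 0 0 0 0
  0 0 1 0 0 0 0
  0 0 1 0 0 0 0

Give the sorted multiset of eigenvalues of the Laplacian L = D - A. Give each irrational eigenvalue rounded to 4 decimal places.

Each diagonal entry of L is the vertex degree and each off-diagonal entry is -1 where an edge is present, 0 otherwise; in the order [a, b, c, d, e, f, g] the diagonal is [1, 1, 6, 1, 1, 1, 1]. Since every row of L sums to 0, the all-ones vector is in the kernel and 0 is an eigenvalue. The single zero eigenvalue shows the graph is connected. There is one zero in the spectrum, matching the 1 component. The eigenvalues sum to 12, which equals trace(L) = 2|E|.

[0, 1, 1, 1, 1, 1, 7]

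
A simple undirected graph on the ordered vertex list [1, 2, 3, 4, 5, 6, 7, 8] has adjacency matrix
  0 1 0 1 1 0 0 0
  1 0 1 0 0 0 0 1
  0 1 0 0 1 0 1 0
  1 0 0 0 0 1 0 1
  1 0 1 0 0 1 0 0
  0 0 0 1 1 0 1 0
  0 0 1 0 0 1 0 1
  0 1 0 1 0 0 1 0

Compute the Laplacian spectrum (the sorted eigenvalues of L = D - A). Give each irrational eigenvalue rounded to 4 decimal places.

[0, 2, 2, 2, 4, 4, 4, 6]

Each diagonal entry of L is the vertex degree and each off-diagonal entry is -1 where an edge is present, 0 otherwise; in the order [1, 2, 3, 4, 5, 6, 7, 8] the diagonal is [3, 3, 3, 3, 3, 3, 3, 3]. Diagonalising L (or applying a numerical eigensolver to the 8x8 matrix) gives the spectrum above. By the matrix-tree theorem the graph has (1/8) * product of the nonzero eigenvalues = 384 spanning trees.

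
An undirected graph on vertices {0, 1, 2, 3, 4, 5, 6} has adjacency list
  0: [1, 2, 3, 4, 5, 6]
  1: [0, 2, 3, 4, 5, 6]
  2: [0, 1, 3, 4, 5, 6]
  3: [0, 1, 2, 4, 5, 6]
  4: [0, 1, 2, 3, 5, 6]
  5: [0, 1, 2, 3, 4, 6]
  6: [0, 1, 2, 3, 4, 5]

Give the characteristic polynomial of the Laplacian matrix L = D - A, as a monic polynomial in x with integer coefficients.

x^7 - 42x^6 + 735x^5 - 6860x^4 + 36015x^3 - 100842x^2 + 117649x

Each diagonal entry of L is the vertex degree and each off-diagonal entry is -1 where an edge is present, 0 otherwise; in the order [0, 1, 2, 3, 4, 5, 6] the diagonal is [6, 6, 6, 6, 6, 6, 6]. The eigenvalues of L are [0, 7, 7, 7, 7, 7, 7]; the characteristic polynomial is the product of (x - lambda_i), which multiplies out to x^7 - 42x^6 + 735x^5 - 6860x^4 + 36015x^3 - 100842x^2 + 117649x. Since p(0) = det(-L) = 0, x divides p(x). The eigenvalues sum to 42, which equals trace(L) = 2|E|.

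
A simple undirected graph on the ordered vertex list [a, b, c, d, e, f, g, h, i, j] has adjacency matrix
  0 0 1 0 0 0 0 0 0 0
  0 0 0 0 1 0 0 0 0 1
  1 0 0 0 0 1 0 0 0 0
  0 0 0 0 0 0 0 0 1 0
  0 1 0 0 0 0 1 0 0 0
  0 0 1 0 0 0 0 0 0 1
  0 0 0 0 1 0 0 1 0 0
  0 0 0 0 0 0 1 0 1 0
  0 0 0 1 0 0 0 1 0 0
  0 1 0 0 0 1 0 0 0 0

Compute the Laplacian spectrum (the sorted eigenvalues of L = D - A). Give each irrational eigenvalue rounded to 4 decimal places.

With the vertex order [a, b, c, d, e, f, g, h, i, j], the degrees are [1, 2, 2, 1, 2, 2, 2, 2, 2, 2], giving D = diag(1, 2, 2, 1, 2, 2, 2, 2, 2, 2) and L = D - A. The multiplicity of 0 as a Laplacian eigenvalue equals the number of connected components.

[0, 0.0979, 0.3820, 0.8244, 1.3820, 2, 2.6180, 3.1756, 3.6180, 3.9021]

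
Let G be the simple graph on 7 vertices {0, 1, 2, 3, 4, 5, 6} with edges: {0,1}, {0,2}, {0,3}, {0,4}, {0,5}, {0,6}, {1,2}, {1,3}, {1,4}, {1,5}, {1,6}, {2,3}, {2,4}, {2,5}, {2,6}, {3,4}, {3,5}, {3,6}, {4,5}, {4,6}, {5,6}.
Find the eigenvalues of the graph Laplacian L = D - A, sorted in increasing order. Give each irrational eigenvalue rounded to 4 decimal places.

[0, 7, 7, 7, 7, 7, 7]

With the vertex order [0, 1, 2, 3, 4, 5, 6], the degrees are [6, 6, 6, 6, 6, 6, 6], giving D = diag(6, 6, 6, 6, 6, 6, 6) and L = D - A. L is symmetric positive semidefinite, so every eigenvalue is real and nonnegative.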